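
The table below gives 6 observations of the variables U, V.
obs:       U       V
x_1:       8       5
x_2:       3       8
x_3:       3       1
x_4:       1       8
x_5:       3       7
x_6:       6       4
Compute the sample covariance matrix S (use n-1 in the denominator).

Step 1 — column means:
  mean(U) = (8 + 3 + 3 + 1 + 3 + 6) / 6 = 24/6 = 4
  mean(V) = (5 + 8 + 1 + 8 + 7 + 4) / 6 = 33/6 = 5.5

Step 2 — sample covariance S[i,j] = (1/(n-1)) · Σ_k (x_{k,i} - mean_i) · (x_{k,j} - mean_j), with n-1 = 5.
  S[U,U] = ((4)·(4) + (-1)·(-1) + (-1)·(-1) + (-3)·(-3) + (-1)·(-1) + (2)·(2)) / 5 = 32/5 = 6.4
  S[U,V] = ((4)·(-0.5) + (-1)·(2.5) + (-1)·(-4.5) + (-3)·(2.5) + (-1)·(1.5) + (2)·(-1.5)) / 5 = -12/5 = -2.4
  S[V,V] = ((-0.5)·(-0.5) + (2.5)·(2.5) + (-4.5)·(-4.5) + (2.5)·(2.5) + (1.5)·(1.5) + (-1.5)·(-1.5)) / 5 = 37.5/5 = 7.5

S is symmetric (S[j,i] = S[i,j]). Assembling:

S = [[6.4, -2.4],
 [-2.4, 7.5]]


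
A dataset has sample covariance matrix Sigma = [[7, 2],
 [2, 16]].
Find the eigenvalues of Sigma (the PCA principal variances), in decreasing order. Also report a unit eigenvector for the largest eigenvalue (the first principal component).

Step 1 — characteristic polynomial of 2×2 Sigma:
  det(Sigma - λI) = λ² - trace · λ + det = 0.
  trace = 7 + 16 = 23, det = 7·16 - (2)² = 108.
Step 2 — discriminant:
  Δ = trace² - 4·det = 529 - 432 = 97.
Step 3 — eigenvalues:
  λ = (trace ± √Δ)/2 = (23 ± 9.8489)/2,
  λ_1 = 16.4244,  λ_2 = 6.5756.

Step 4 — unit eigenvector for λ_1: solve (Sigma - λ_1 I)v = 0. First row:
  (7 - 16.4244)·v_x + (2)·v_y = 0, i.e. (-9.4244)·v_x + (2)·v_y = 0,
  so v ∝ (b, λ_1 - a) = (2, 9.4244) = u.
  ||u|| = √((2)² + (9.4244)²) = √(92.8199) ≈ 9.6343,
  v_1 = u/||u|| ≈ (0.2076, 0.9782) (||v_1|| = 1).

λ_1 = 16.4244,  λ_2 = 6.5756;  v_1 ≈ (0.2076, 0.9782)


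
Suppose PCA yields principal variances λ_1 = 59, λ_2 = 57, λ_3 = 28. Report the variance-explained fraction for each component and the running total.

Step 1 — total variance = trace(Sigma) = Σ λ_i = 59 + 57 + 28 = 144.

Step 2 — fraction explained by component i = λ_i / Σ λ:
  PC1: 59/144 = 0.4097
  PC2: 57/144 = 0.3958
  PC3: 28/144 = 0.1944

Step 3 — cumulative fraction after k components = (λ_1 + ... + λ_k) / Σ λ:
  k = 1: 59/144 = 0.4097
  k = 2: (59 + 57)/144 = 116/144 = 0.8056
  k = 3: (59 + 57 + 28)/144 = 144/144 = 1

Summary (fraction, with percent):

explained: PC1 0.4097 (40.97%), PC2 0.3958 (39.58%), PC3 0.1944 (19.44%);  cumulative: 0.4097, 0.8056, 1


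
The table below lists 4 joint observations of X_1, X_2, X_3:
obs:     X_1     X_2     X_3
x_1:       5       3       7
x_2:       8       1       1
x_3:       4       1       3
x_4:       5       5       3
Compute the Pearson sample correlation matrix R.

Step 1 — column means:
  mean(X_1) = (5 + 8 + 4 + 5) / 4 = 22/4 = 5.5
  mean(X_2) = (3 + 1 + 1 + 5) / 4 = 10/4 = 2.5
  mean(X_3) = (7 + 1 + 3 + 3) / 4 = 14/4 = 3.5

Step 2 — sample variances and covariances s[i,j] = (1/(n-1)) · Σ_k (x_{k,i} - mean_i) · (x_{k,j} - mean_j), with n-1 = 3:
  s[X_1,X_1] = ((-0.5)·(-0.5) + (2.5)·(2.5) + (-1.5)·(-1.5) + (-0.5)·(-0.5)) / 3 = 9/3 = 3
  s[X_1,X_2] = ((-0.5)·(0.5) + (2.5)·(-1.5) + (-1.5)·(-1.5) + (-0.5)·(2.5)) / 3 = -3/3 = -1
  s[X_1,X_3] = ((-0.5)·(3.5) + (2.5)·(-2.5) + (-1.5)·(-0.5) + (-0.5)·(-0.5)) / 3 = -7/3 = -2.3333
  s[X_2,X_2] = ((0.5)·(0.5) + (-1.5)·(-1.5) + (-1.5)·(-1.5) + (2.5)·(2.5)) / 3 = 11/3 = 3.6667
  s[X_2,X_3] = ((0.5)·(3.5) + (-1.5)·(-2.5) + (-1.5)·(-0.5) + (2.5)·(-0.5)) / 3 = 5/3 = 1.6667
  s[X_3,X_3] = ((3.5)·(3.5) + (-2.5)·(-2.5) + (-0.5)·(-0.5) + (-0.5)·(-0.5)) / 3 = 19/3 = 6.3333
  Sample standard deviations s_i = √(s[i,i]):
  s(X_1) = √(3) = 1.7321
  s(X_2) = √(3.6667) = 1.9149
  s(X_3) = √(6.3333) = 2.5166

Step 3 — r_{ij} = s_{ij} / (s_i · s_j):
  r[X_1,X_1] = 1 (diagonal).
  r[X_1,X_2] = -1 / (1.7321 · 1.9149) = -1 / 3.3166 = -0.3015
  r[X_1,X_3] = -2.3333 / (1.7321 · 2.5166) = -2.3333 / 4.3589 = -0.5353
  r[X_2,X_2] = 1 (diagonal).
  r[X_2,X_3] = 1.6667 / (1.9149 · 2.5166) = 1.6667 / 4.8189 = 0.3459
  r[X_3,X_3] = 1 (diagonal).

R is symmetric with unit diagonal. Assembling:

R = [[1, -0.3015, -0.5353],
 [-0.3015, 1, 0.3459],
 [-0.5353, 0.3459, 1]]


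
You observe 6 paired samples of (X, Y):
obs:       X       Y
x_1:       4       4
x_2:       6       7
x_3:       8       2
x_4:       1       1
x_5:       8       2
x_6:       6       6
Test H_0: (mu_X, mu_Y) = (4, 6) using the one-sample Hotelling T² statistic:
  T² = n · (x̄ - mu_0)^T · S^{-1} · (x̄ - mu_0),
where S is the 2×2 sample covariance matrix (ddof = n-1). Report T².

Step 1 — sample mean vector:
  mean(X) = (4 + 6 + 8 + 1 + 8 + 6) / 6 = 33/6 = 5.5
  mean(Y) = (4 + 7 + 2 + 1 + 2 + 6) / 6 = 22/6 = 3.6667
  x̄ = (5.5, 3.6667),  deviation x̄ - mu_0 = (5.5, 3.6667) - (4, 6) = (1.5, -2.3333).

Step 2 — sample covariance matrix, S[i,j] = (1/(n-1)) · Σ_k (x_{k,i} - mean_i) · (x_{k,j} - mean_j), divisor n-1 = 5:
  S[X,X] = ((-1.5)·(-1.5) + (0.5)·(0.5) + (2.5)·(2.5) + (-4.5)·(-4.5) + (2.5)·(2.5) + (0.5)·(0.5)) / 5 = 35.5/5 = 7.1
  S[X,Y] = ((-1.5)·(0.3333) + (0.5)·(3.3333) + (2.5)·(-1.6667) + (-4.5)·(-2.6667) + (2.5)·(-1.6667) + (0.5)·(2.3333)) / 5 = 6/5 = 1.2
  S[Y,Y] = ((0.3333)·(0.3333) + (3.3333)·(3.3333) + (-1.6667)·(-1.6667) + (-2.6667)·(-2.6667) + (-1.6667)·(-1.6667) + (2.3333)·(2.3333)) / 5 = 29.3333/5 = 5.8667
  S = [[7.1, 1.2],
 [1.2, 5.8667]].

Step 3 — invert S. det(S) = 7.1·5.8667 - (1.2)² = 40.2133.
  S^{-1} = (1/det) · [[d, -b], [-b, a]] = [[0.1459, -0.0298],
 [-0.0298, 0.1766]].

Step 4 — quadratic form (x̄ - mu_0)^T · S^{-1} · (x̄ - mu_0):
  S^{-1} · (x̄ - mu_0) = (0.2885, -0.4567),
  (x̄ - mu_0)^T · [...] = (1.5)·(0.2885) + (-2.3333)·(-0.4567) = 1.4984.

Step 5 — scale by n: T² = 6 · 1.4984 = 8.9904.

T² ≈ 8.9904


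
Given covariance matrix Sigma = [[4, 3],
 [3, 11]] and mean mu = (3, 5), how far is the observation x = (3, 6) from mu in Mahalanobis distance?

Step 1 — centre the observation: (x - mu) = (0, 1).

Step 2 — invert Sigma. det(Sigma) = 4·11 - (3)² = 35.
  Sigma^{-1} = (1/det) · [[d, -b], [-b, a]] = [[0.3143, -0.0857],
 [-0.0857, 0.1143]].

Step 3 — form the quadratic (x - mu)^T · Sigma^{-1} · (x - mu):
  Sigma^{-1} · (x - mu) = (-0.0857, 0.1143).
  (x - mu)^T · [Sigma^{-1} · (x - mu)] = (0)·(-0.0857) + (1)·(0.1143) = 0.1143.

Step 4 — take square root: d = √(0.1143) ≈ 0.3381.

d(x, mu) = √(0.1143) ≈ 0.3381


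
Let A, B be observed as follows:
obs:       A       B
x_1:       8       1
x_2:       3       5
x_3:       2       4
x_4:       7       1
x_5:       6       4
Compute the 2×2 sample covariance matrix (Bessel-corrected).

Step 1 — column means:
  mean(A) = (8 + 3 + 2 + 7 + 6) / 5 = 26/5 = 5.2
  mean(B) = (1 + 5 + 4 + 1 + 4) / 5 = 15/5 = 3

Step 2 — sample covariance S[i,j] = (1/(n-1)) · Σ_k (x_{k,i} - mean_i) · (x_{k,j} - mean_j), with n-1 = 4.
  S[A,A] = ((2.8)·(2.8) + (-2.2)·(-2.2) + (-3.2)·(-3.2) + (1.8)·(1.8) + (0.8)·(0.8)) / 4 = 26.8/4 = 6.7
  S[A,B] = ((2.8)·(-2) + (-2.2)·(2) + (-3.2)·(1) + (1.8)·(-2) + (0.8)·(1)) / 4 = -16/4 = -4
  S[B,B] = ((-2)·(-2) + (2)·(2) + (1)·(1) + (-2)·(-2) + (1)·(1)) / 4 = 14/4 = 3.5

S is symmetric (S[j,i] = S[i,j]). Assembling:

S = [[6.7, -4],
 [-4, 3.5]]


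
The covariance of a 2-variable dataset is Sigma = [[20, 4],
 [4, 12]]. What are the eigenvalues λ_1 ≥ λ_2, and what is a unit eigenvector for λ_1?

Step 1 — characteristic polynomial of 2×2 Sigma:
  det(Sigma - λI) = λ² - trace · λ + det = 0.
  trace = 20 + 12 = 32, det = 20·12 - (4)² = 224.
Step 2 — discriminant:
  Δ = trace² - 4·det = 1024 - 896 = 128.
Step 3 — eigenvalues:
  λ = (trace ± √Δ)/2 = (32 ± 11.3137)/2,
  λ_1 = 21.6569,  λ_2 = 10.3431.

Step 4 — unit eigenvector for λ_1: solve (Sigma - λ_1 I)v = 0. First row:
  (20 - 21.6569)·v_x + (4)·v_y = 0, i.e. (-1.6569)·v_x + (4)·v_y = 0,
  so v ∝ (b, λ_1 - a) = (4, 1.6569) = u.
  ||u|| = √((4)² + (1.6569)²) = √(18.7452) ≈ 4.3296,
  v_1 = u/||u|| ≈ (0.9239, 0.3827) (||v_1|| = 1).

λ_1 = 21.6569,  λ_2 = 10.3431;  v_1 ≈ (0.9239, 0.3827)


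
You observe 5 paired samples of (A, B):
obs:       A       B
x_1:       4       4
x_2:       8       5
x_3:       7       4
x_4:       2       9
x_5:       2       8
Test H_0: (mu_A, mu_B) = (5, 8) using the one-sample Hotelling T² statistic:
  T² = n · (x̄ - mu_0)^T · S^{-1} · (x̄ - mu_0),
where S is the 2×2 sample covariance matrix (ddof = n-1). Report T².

Step 1 — sample mean vector:
  mean(A) = (4 + 8 + 7 + 2 + 2) / 5 = 23/5 = 4.6
  mean(B) = (4 + 5 + 4 + 9 + 8) / 5 = 30/5 = 6
  x̄ = (4.6, 6),  deviation x̄ - mu_0 = (4.6, 6) - (5, 8) = (-0.4, -2).

Step 2 — sample covariance matrix, S[i,j] = (1/(n-1)) · Σ_k (x_{k,i} - mean_i) · (x_{k,j} - mean_j), divisor n-1 = 4:
  S[A,A] = ((-0.6)·(-0.6) + (3.4)·(3.4) + (2.4)·(2.4) + (-2.6)·(-2.6) + (-2.6)·(-2.6)) / 4 = 31.2/4 = 7.8
  S[A,B] = ((-0.6)·(-2) + (3.4)·(-1) + (2.4)·(-2) + (-2.6)·(3) + (-2.6)·(2)) / 4 = -20/4 = -5
  S[B,B] = ((-2)·(-2) + (-1)·(-1) + (-2)·(-2) + (3)·(3) + (2)·(2)) / 4 = 22/4 = 5.5
  S = [[7.8, -5],
 [-5, 5.5]].

Step 3 — invert S. det(S) = 7.8·5.5 - (-5)² = 17.9.
  S^{-1} = (1/det) · [[d, -b], [-b, a]] = [[0.3073, 0.2793],
 [0.2793, 0.4358]].

Step 4 — quadratic form (x̄ - mu_0)^T · S^{-1} · (x̄ - mu_0):
  S^{-1} · (x̄ - mu_0) = (-0.6816, -0.9832),
  (x̄ - mu_0)^T · [...] = (-0.4)·(-0.6816) + (-2)·(-0.9832) = 2.2391.

Step 5 — scale by n: T² = 5 · 2.2391 = 11.1955.

T² ≈ 11.1955


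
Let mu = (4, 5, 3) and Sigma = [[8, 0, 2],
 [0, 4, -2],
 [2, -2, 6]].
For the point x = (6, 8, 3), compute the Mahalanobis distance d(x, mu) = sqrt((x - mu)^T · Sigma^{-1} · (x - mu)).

Step 1 — centre the observation: (x - mu) = (2, 3, 0).

Step 2 — invert Sigma (cofactor / det for 3×3, or solve directly):
  Sigma^{-1} = [[0.1389, -0.0278, -0.0556],
 [-0.0278, 0.3056, 0.1111],
 [-0.0556, 0.1111, 0.2222]].

Step 3 — form the quadratic (x - mu)^T · Sigma^{-1} · (x - mu):
  Sigma^{-1} · (x - mu) = (0.1944, 0.8611, 0.2222).
  (x - mu)^T · [Sigma^{-1} · (x - mu)] = (2)·(0.1944) + (3)·(0.8611) + (0)·(0.2222) = 2.9722.

Step 4 — take square root: d = √(2.9722) ≈ 1.724.

d(x, mu) = √(2.9722) ≈ 1.724


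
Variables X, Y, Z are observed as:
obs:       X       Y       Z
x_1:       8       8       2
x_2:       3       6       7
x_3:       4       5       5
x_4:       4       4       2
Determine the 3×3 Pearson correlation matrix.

Step 1 — column means:
  mean(X) = (8 + 3 + 4 + 4) / 4 = 19/4 = 4.75
  mean(Y) = (8 + 6 + 5 + 4) / 4 = 23/4 = 5.75
  mean(Z) = (2 + 7 + 5 + 2) / 4 = 16/4 = 4

Step 2 — sample variances and covariances s[i,j] = (1/(n-1)) · Σ_k (x_{k,i} - mean_i) · (x_{k,j} - mean_j), with n-1 = 3:
  s[X,X] = ((3.25)·(3.25) + (-1.75)·(-1.75) + (-0.75)·(-0.75) + (-0.75)·(-0.75)) / 3 = 14.75/3 = 4.9167
  s[X,Y] = ((3.25)·(2.25) + (-1.75)·(0.25) + (-0.75)·(-0.75) + (-0.75)·(-1.75)) / 3 = 8.75/3 = 2.9167
  s[X,Z] = ((3.25)·(-2) + (-1.75)·(3) + (-0.75)·(1) + (-0.75)·(-2)) / 3 = -11/3 = -3.6667
  s[Y,Y] = ((2.25)·(2.25) + (0.25)·(0.25) + (-0.75)·(-0.75) + (-1.75)·(-1.75)) / 3 = 8.75/3 = 2.9167
  s[Y,Z] = ((2.25)·(-2) + (0.25)·(3) + (-0.75)·(1) + (-1.75)·(-2)) / 3 = -1/3 = -0.3333
  s[Z,Z] = ((-2)·(-2) + (3)·(3) + (1)·(1) + (-2)·(-2)) / 3 = 18/3 = 6
  Sample standard deviations s_i = √(s[i,i]):
  s(X) = √(4.9167) = 2.2174
  s(Y) = √(2.9167) = 1.7078
  s(Z) = √(6) = 2.4495

Step 3 — r_{ij} = s_{ij} / (s_i · s_j):
  r[X,X] = 1 (diagonal).
  r[X,Y] = 2.9167 / (2.2174 · 1.7078) = 2.9167 / 3.7869 = 0.7702
  r[X,Z] = -3.6667 / (2.2174 · 2.4495) = -3.6667 / 5.4314 = -0.6751
  r[Y,Y] = 1 (diagonal).
  r[Y,Z] = -0.3333 / (1.7078 · 2.4495) = -0.3333 / 4.1833 = -0.0797
  r[Z,Z] = 1 (diagonal).

R is symmetric with unit diagonal. Assembling:

R = [[1, 0.7702, -0.6751],
 [0.7702, 1, -0.0797],
 [-0.6751, -0.0797, 1]]


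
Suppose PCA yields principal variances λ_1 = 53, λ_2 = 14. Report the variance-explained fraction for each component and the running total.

Step 1 — total variance = trace(Sigma) = Σ λ_i = 53 + 14 = 67.

Step 2 — fraction explained by component i = λ_i / Σ λ:
  PC1: 53/67 = 0.791
  PC2: 14/67 = 0.209

Step 3 — cumulative fraction after k components = (λ_1 + ... + λ_k) / Σ λ:
  k = 1: 53/67 = 0.791
  k = 2: (53 + 14)/67 = 67/67 = 1

Summary (fraction, with percent):

explained: PC1 0.791 (79.1%), PC2 0.209 (20.9%);  cumulative: 0.791, 1


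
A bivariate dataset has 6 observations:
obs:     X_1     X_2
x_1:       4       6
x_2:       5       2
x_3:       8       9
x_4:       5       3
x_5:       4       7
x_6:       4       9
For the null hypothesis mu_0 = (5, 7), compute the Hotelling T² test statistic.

Step 1 — sample mean vector:
  mean(X_1) = (4 + 5 + 8 + 5 + 4 + 4) / 6 = 30/6 = 5
  mean(X_2) = (6 + 2 + 9 + 3 + 7 + 9) / 6 = 36/6 = 6
  x̄ = (5, 6),  deviation x̄ - mu_0 = (5, 6) - (5, 7) = (0, -1).

Step 2 — sample covariance matrix, S[i,j] = (1/(n-1)) · Σ_k (x_{k,i} - mean_i) · (x_{k,j} - mean_j), divisor n-1 = 5:
  S[X_1,X_1] = ((-1)·(-1) + (0)·(0) + (3)·(3) + (0)·(0) + (-1)·(-1) + (-1)·(-1)) / 5 = 12/5 = 2.4
  S[X_1,X_2] = ((-1)·(0) + (0)·(-4) + (3)·(3) + (0)·(-3) + (-1)·(1) + (-1)·(3)) / 5 = 5/5 = 1
  S[X_2,X_2] = ((0)·(0) + (-4)·(-4) + (3)·(3) + (-3)·(-3) + (1)·(1) + (3)·(3)) / 5 = 44/5 = 8.8
  S = [[2.4, 1],
 [1, 8.8]].

Step 3 — invert S. det(S) = 2.4·8.8 - (1)² = 20.12.
  S^{-1} = (1/det) · [[d, -b], [-b, a]] = [[0.4374, -0.0497],
 [-0.0497, 0.1193]].

Step 4 — quadratic form (x̄ - mu_0)^T · S^{-1} · (x̄ - mu_0):
  S^{-1} · (x̄ - mu_0) = (0.0497, -0.1193),
  (x̄ - mu_0)^T · [...] = (0)·(0.0497) + (-1)·(-0.1193) = 0.1193.

Step 5 — scale by n: T² = 6 · 0.1193 = 0.7157.

T² ≈ 0.7157


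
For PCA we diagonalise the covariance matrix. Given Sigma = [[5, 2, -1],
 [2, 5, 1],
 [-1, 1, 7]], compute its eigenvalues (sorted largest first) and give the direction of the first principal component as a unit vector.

Step 1 — characteristic polynomial p(λ) = det(λI - Sigma) = λ³ - tr·λ² + c_1·λ - det, where tr = trace, c_1 = sum of the principal 2×2 minors, det = det(Sigma):
  tr = 5 + 5 + 7 = 17,
  c_1 = (5·5 - (2)²) + (5·7 - (-1)²) + (5·7 - (1)²) = 21 + 34 + 34 = 89,
  det = 5·(5·7 - (1)²) - (2)·((2)·7 - (1)·(-1)) + (-1)·((2)·(1) - 5·(-1)) = 5·(34) - (2)·(15) + (-1)·(7) = 133.
  So p(λ) = λ³ - 17λ² + 89λ - 133.
Step 2 — look for an integer root (rational root theorem: any rational root is an integer divisor of 133). Testing λ = 7:
  p(7) = 343 - 833 + 623 - 133 = 0  ✓
  Dividing out (λ - 7): p(λ) = (λ - 7)(λ² - 10λ + 19).
Step 3 — remaining eigenvalues from the quadratic λ² - 10λ + 19 = 0:
  Δ = 10² - 4·19 = 100 - 76 = 24,  λ = (10 ± √24)/2 = (10 ± 4.899)/2 ≈ 7.4495 or 2.5505.
  Sorted: λ_1 = 7.4495,  λ_2 = 7,  λ_3 = 2.5505  (check: sum = 17 = tr ✓).

Step 4 — unit eigenvector for λ_1 ≈ 7.4495: v spans the null space of (Sigma - λ_1 I), whose rows are
  r_1 = (-2.4495, 2, -1),  r_2 = (2, -2.4495, 1),  r_3 = (-1, 1, -0.4495).
  v is orthogonal to every row, so take v ∝ r_1 × r_2 = ((2)·(1) - (-1)·(-2.4495), (-1)·(2) - (-2.4495)·(1), (-2.4495)·(-2.4495) - (2)·(2)) ≈ (-0.4495, 0.4495, 2).
  Rescale (multiply by -1 so the first nonzero entry is positive): u = (0.4495, -0.4495, -2).
  ||u|| = √((0.4495)² + (-0.4495)² + (-2)²) = √(4.4041) ≈ 2.0986,  v_1 = u/||u|| ≈ (0.2142, -0.2142, -0.953) (||v_1|| = 1).

λ_1 = 7.4495,  λ_2 = 7,  λ_3 = 2.5505;  v_1 ≈ (0.2142, -0.2142, -0.953)


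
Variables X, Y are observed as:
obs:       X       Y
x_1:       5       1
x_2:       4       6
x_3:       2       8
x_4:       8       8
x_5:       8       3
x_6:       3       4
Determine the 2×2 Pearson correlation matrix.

Step 1 — column means:
  mean(X) = (5 + 4 + 2 + 8 + 8 + 3) / 6 = 30/6 = 5
  mean(Y) = (1 + 6 + 8 + 8 + 3 + 4) / 6 = 30/6 = 5

Step 2 — sample variances and covariances s[i,j] = (1/(n-1)) · Σ_k (x_{k,i} - mean_i) · (x_{k,j} - mean_j), with n-1 = 5:
  s[X,X] = ((0)·(0) + (-1)·(-1) + (-3)·(-3) + (3)·(3) + (3)·(3) + (-2)·(-2)) / 5 = 32/5 = 6.4
  s[X,Y] = ((0)·(-4) + (-1)·(1) + (-3)·(3) + (3)·(3) + (3)·(-2) + (-2)·(-1)) / 5 = -5/5 = -1
  s[Y,Y] = ((-4)·(-4) + (1)·(1) + (3)·(3) + (3)·(3) + (-2)·(-2) + (-1)·(-1)) / 5 = 40/5 = 8
  Sample standard deviations s_i = √(s[i,i]):
  s(X) = √(6.4) = 2.5298
  s(Y) = √(8) = 2.8284

Step 3 — r_{ij} = s_{ij} / (s_i · s_j):
  r[X,X] = 1 (diagonal).
  r[X,Y] = -1 / (2.5298 · 2.8284) = -1 / 7.1554 = -0.1398
  r[Y,Y] = 1 (diagonal).

R is symmetric with unit diagonal. Assembling:

R = [[1, -0.1398],
 [-0.1398, 1]]


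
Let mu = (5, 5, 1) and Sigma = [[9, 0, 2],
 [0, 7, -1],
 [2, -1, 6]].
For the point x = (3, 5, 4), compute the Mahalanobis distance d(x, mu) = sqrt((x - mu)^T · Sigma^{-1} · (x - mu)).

Step 1 — centre the observation: (x - mu) = (-2, 0, 3).

Step 2 — invert Sigma (cofactor / det for 3×3, or solve directly):
  Sigma^{-1} = [[0.1202, -0.0059, -0.0411],
 [-0.0059, 0.1466, 0.0264],
 [-0.0411, 0.0264, 0.1848]].

Step 3 — form the quadratic (x - mu)^T · Sigma^{-1} · (x - mu):
  Sigma^{-1} · (x - mu) = (-0.3636, 0.0909, 0.6364).
  (x - mu)^T · [Sigma^{-1} · (x - mu)] = (-2)·(-0.3636) + (0)·(0.0909) + (3)·(0.6364) = 2.6364.

Step 4 — take square root: d = √(2.6364) ≈ 1.6237.

d(x, mu) = √(2.6364) ≈ 1.6237


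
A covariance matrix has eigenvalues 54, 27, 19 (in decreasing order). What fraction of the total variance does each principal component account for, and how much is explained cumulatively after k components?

Step 1 — total variance = trace(Sigma) = Σ λ_i = 54 + 27 + 19 = 100.

Step 2 — fraction explained by component i = λ_i / Σ λ:
  PC1: 54/100 = 0.54
  PC2: 27/100 = 0.27
  PC3: 19/100 = 0.19

Step 3 — cumulative fraction after k components = (λ_1 + ... + λ_k) / Σ λ:
  k = 1: 54/100 = 0.54
  k = 2: (54 + 27)/100 = 81/100 = 0.81
  k = 3: (54 + 27 + 19)/100 = 100/100 = 1

Summary (fraction, with percent):

explained: PC1 0.54 (54%), PC2 0.27 (27%), PC3 0.19 (19%);  cumulative: 0.54, 0.81, 1


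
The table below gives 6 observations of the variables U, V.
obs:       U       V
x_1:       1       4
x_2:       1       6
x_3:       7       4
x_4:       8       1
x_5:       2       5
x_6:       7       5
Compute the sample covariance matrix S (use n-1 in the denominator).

Step 1 — column means:
  mean(U) = (1 + 1 + 7 + 8 + 2 + 7) / 6 = 26/6 = 4.3333
  mean(V) = (4 + 6 + 4 + 1 + 5 + 5) / 6 = 25/6 = 4.1667

Step 2 — sample covariance S[i,j] = (1/(n-1)) · Σ_k (x_{k,i} - mean_i) · (x_{k,j} - mean_j), with n-1 = 5.
  S[U,U] = ((-3.3333)·(-3.3333) + (-3.3333)·(-3.3333) + (2.6667)·(2.6667) + (3.6667)·(3.6667) + (-2.3333)·(-2.3333) + (2.6667)·(2.6667)) / 5 = 55.3333/5 = 11.0667
  S[U,V] = ((-3.3333)·(-0.1667) + (-3.3333)·(1.8333) + (2.6667)·(-0.1667) + (3.6667)·(-3.1667) + (-2.3333)·(0.8333) + (2.6667)·(0.8333)) / 5 = -17.3333/5 = -3.4667
  S[V,V] = ((-0.1667)·(-0.1667) + (1.8333)·(1.8333) + (-0.1667)·(-0.1667) + (-3.1667)·(-3.1667) + (0.8333)·(0.8333) + (0.8333)·(0.8333)) / 5 = 14.8333/5 = 2.9667

S is symmetric (S[j,i] = S[i,j]). Assembling:

S = [[11.0667, -3.4667],
 [-3.4667, 2.9667]]


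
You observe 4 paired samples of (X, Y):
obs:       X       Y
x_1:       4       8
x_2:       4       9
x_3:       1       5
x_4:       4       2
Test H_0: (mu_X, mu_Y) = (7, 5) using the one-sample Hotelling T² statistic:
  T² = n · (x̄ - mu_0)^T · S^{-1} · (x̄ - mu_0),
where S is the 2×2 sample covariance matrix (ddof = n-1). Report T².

Step 1 — sample mean vector:
  mean(X) = (4 + 4 + 1 + 4) / 4 = 13/4 = 3.25
  mean(Y) = (8 + 9 + 5 + 2) / 4 = 24/4 = 6
  x̄ = (3.25, 6),  deviation x̄ - mu_0 = (3.25, 6) - (7, 5) = (-3.75, 1).

Step 2 — sample covariance matrix, S[i,j] = (1/(n-1)) · Σ_k (x_{k,i} - mean_i) · (x_{k,j} - mean_j), divisor n-1 = 3:
  S[X,X] = ((0.75)·(0.75) + (0.75)·(0.75) + (-2.25)·(-2.25) + (0.75)·(0.75)) / 3 = 6.75/3 = 2.25
  S[X,Y] = ((0.75)·(2) + (0.75)·(3) + (-2.25)·(-1) + (0.75)·(-4)) / 3 = 3/3 = 1
  S[Y,Y] = ((2)·(2) + (3)·(3) + (-1)·(-1) + (-4)·(-4)) / 3 = 30/3 = 10
  S = [[2.25, 1],
 [1, 10]].

Step 3 — invert S. det(S) = 2.25·10 - (1)² = 21.5.
  S^{-1} = (1/det) · [[d, -b], [-b, a]] = [[0.4651, -0.0465],
 [-0.0465, 0.1047]].

Step 4 — quadratic form (x̄ - mu_0)^T · S^{-1} · (x̄ - mu_0):
  S^{-1} · (x̄ - mu_0) = (-1.7907, 0.2791),
  (x̄ - mu_0)^T · [...] = (-3.75)·(-1.7907) + (1)·(0.2791) = 6.9942.

Step 5 — scale by n: T² = 4 · 6.9942 = 27.9767.

T² ≈ 27.9767


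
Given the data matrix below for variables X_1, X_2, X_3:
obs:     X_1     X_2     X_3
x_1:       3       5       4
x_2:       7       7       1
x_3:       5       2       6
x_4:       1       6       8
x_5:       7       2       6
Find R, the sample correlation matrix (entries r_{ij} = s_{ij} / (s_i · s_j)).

Step 1 — column means:
  mean(X_1) = (3 + 7 + 5 + 1 + 7) / 5 = 23/5 = 4.6
  mean(X_2) = (5 + 7 + 2 + 6 + 2) / 5 = 22/5 = 4.4
  mean(X_3) = (4 + 1 + 6 + 8 + 6) / 5 = 25/5 = 5

Step 2 — sample variances and covariances s[i,j] = (1/(n-1)) · Σ_k (x_{k,i} - mean_i) · (x_{k,j} - mean_j), with n-1 = 4:
  s[X_1,X_1] = ((-1.6)·(-1.6) + (2.4)·(2.4) + (0.4)·(0.4) + (-3.6)·(-3.6) + (2.4)·(2.4)) / 4 = 27.2/4 = 6.8
  s[X_1,X_2] = ((-1.6)·(0.6) + (2.4)·(2.6) + (0.4)·(-2.4) + (-3.6)·(1.6) + (2.4)·(-2.4)) / 4 = -7.2/4 = -1.8
  s[X_1,X_3] = ((-1.6)·(-1) + (2.4)·(-4) + (0.4)·(1) + (-3.6)·(3) + (2.4)·(1)) / 4 = -16/4 = -4
  s[X_2,X_2] = ((0.6)·(0.6) + (2.6)·(2.6) + (-2.4)·(-2.4) + (1.6)·(1.6) + (-2.4)·(-2.4)) / 4 = 21.2/4 = 5.3
  s[X_2,X_3] = ((0.6)·(-1) + (2.6)·(-4) + (-2.4)·(1) + (1.6)·(3) + (-2.4)·(1)) / 4 = -11/4 = -2.75
  s[X_3,X_3] = ((-1)·(-1) + (-4)·(-4) + (1)·(1) + (3)·(3) + (1)·(1)) / 4 = 28/4 = 7
  Sample standard deviations s_i = √(s[i,i]):
  s(X_1) = √(6.8) = 2.6077
  s(X_2) = √(5.3) = 2.3022
  s(X_3) = √(7) = 2.6458

Step 3 — r_{ij} = s_{ij} / (s_i · s_j):
  r[X_1,X_1] = 1 (diagonal).
  r[X_1,X_2] = -1.8 / (2.6077 · 2.3022) = -1.8 / 6.0033 = -0.2998
  r[X_1,X_3] = -4 / (2.6077 · 2.6458) = -4 / 6.8993 = -0.5798
  r[X_2,X_2] = 1 (diagonal).
  r[X_2,X_3] = -2.75 / (2.3022 · 2.6458) = -2.75 / 6.091 = -0.4515
  r[X_3,X_3] = 1 (diagonal).

R is symmetric with unit diagonal. Assembling:

R = [[1, -0.2998, -0.5798],
 [-0.2998, 1, -0.4515],
 [-0.5798, -0.4515, 1]]


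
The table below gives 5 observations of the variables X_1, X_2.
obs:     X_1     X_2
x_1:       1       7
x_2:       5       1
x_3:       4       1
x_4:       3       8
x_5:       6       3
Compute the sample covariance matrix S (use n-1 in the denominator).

Step 1 — column means:
  mean(X_1) = (1 + 5 + 4 + 3 + 6) / 5 = 19/5 = 3.8
  mean(X_2) = (7 + 1 + 1 + 8 + 3) / 5 = 20/5 = 4

Step 2 — sample covariance S[i,j] = (1/(n-1)) · Σ_k (x_{k,i} - mean_i) · (x_{k,j} - mean_j), with n-1 = 4.
  S[X_1,X_1] = ((-2.8)·(-2.8) + (1.2)·(1.2) + (0.2)·(0.2) + (-0.8)·(-0.8) + (2.2)·(2.2)) / 4 = 14.8/4 = 3.7
  S[X_1,X_2] = ((-2.8)·(3) + (1.2)·(-3) + (0.2)·(-3) + (-0.8)·(4) + (2.2)·(-1)) / 4 = -18/4 = -4.5
  S[X_2,X_2] = ((3)·(3) + (-3)·(-3) + (-3)·(-3) + (4)·(4) + (-1)·(-1)) / 4 = 44/4 = 11

S is symmetric (S[j,i] = S[i,j]). Assembling:

S = [[3.7, -4.5],
 [-4.5, 11]]


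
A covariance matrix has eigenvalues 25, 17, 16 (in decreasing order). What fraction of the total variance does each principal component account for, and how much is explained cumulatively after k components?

Step 1 — total variance = trace(Sigma) = Σ λ_i = 25 + 17 + 16 = 58.

Step 2 — fraction explained by component i = λ_i / Σ λ:
  PC1: 25/58 = 0.431
  PC2: 17/58 = 0.2931
  PC3: 16/58 = 0.2759

Step 3 — cumulative fraction after k components = (λ_1 + ... + λ_k) / Σ λ:
  k = 1: 25/58 = 0.431
  k = 2: (25 + 17)/58 = 42/58 = 0.7241
  k = 3: (25 + 17 + 16)/58 = 58/58 = 1

Summary (fraction, with percent):

explained: PC1 0.431 (43.1%), PC2 0.2931 (29.31%), PC3 0.2759 (27.59%);  cumulative: 0.431, 0.7241, 1


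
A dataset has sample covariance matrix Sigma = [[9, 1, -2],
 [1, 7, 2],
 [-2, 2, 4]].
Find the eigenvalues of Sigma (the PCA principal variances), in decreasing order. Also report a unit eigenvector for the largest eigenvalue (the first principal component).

Step 1 — characteristic polynomial p(λ) = det(λI - Sigma) = λ³ - tr·λ² + c_1·λ - det, where tr = trace, c_1 = sum of the principal 2×2 minors, det = det(Sigma):
  tr = 9 + 7 + 4 = 20,
  c_1 = (9·7 - (1)²) + (9·4 - (-2)²) + (7·4 - (2)²) = 62 + 32 + 24 = 118,
  det = 9·(7·4 - (2)²) - (1)·((1)·4 - (2)·(-2)) + (-2)·((1)·(2) - 7·(-2)) = 9·(24) - (1)·(8) + (-2)·(16) = 176.
  So p(λ) = λ³ - 20λ² + 118λ - 176.
Step 2 — look for an integer root (rational root theorem: any rational root is an integer divisor of 176). Testing λ = 8:
  p(8) = 512 - 1280 + 944 - 176 = 0  ✓
  Dividing out (λ - 8): p(λ) = (λ - 8)(λ² - 12λ + 22).
Step 3 — remaining eigenvalues from the quadratic λ² - 12λ + 22 = 0:
  Δ = 12² - 4·22 = 144 - 88 = 56,  λ = (12 ± √56)/2 = (12 ± 7.4833)/2 ≈ 9.7417 or 2.2583.
  Sorted: λ_1 = 9.7417,  λ_2 = 8,  λ_3 = 2.2583  (check: sum = 20 = tr ✓).

Step 4 — unit eigenvector for λ_1 ≈ 9.7417: v spans the null space of (Sigma - λ_1 I), whose rows are
  r_1 = (-0.7417, 1, -2),  r_2 = (1, -2.7417, 2),  r_3 = (-2, 2, -5.7417).
  v is orthogonal to every row, so take v ∝ r_1 × r_2 = ((1)·(2) - (-2)·(-2.7417), (-2)·(1) - (-0.7417)·(2), (-0.7417)·(-2.7417) - (1)·(1)) ≈ (-3.4833, -0.5167, 1.0334).
  Rescale (multiply by -1 so the first nonzero entry is positive): u = (3.4833, 0.5167, -1.0334).
  ||u|| = √((3.4833)² + (0.5167)² + (-1.0334)²) = √(13.4683) ≈ 3.6699,  v_1 = u/||u|| ≈ (0.9492, 0.1408, -0.2816) (||v_1|| = 1).

λ_1 = 9.7417,  λ_2 = 8,  λ_3 = 2.2583;  v_1 ≈ (0.9492, 0.1408, -0.2816)


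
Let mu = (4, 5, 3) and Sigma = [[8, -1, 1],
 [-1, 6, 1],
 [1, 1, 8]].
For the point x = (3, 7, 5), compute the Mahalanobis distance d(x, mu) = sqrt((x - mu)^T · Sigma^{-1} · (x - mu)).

Step 1 — centre the observation: (x - mu) = (-1, 2, 2).

Step 2 — invert Sigma (cofactor / det for 3×3, or solve directly):
  Sigma^{-1} = [[0.1306, 0.025, -0.0194],
 [0.025, 0.175, -0.025],
 [-0.0194, -0.025, 0.1306]].

Step 3 — form the quadratic (x - mu)^T · Sigma^{-1} · (x - mu):
  Sigma^{-1} · (x - mu) = (-0.1194, 0.275, 0.2306).
  (x - mu)^T · [Sigma^{-1} · (x - mu)] = (-1)·(-0.1194) + (2)·(0.275) + (2)·(0.2306) = 1.1306.

Step 4 — take square root: d = √(1.1306) ≈ 1.0633.

d(x, mu) = √(1.1306) ≈ 1.0633


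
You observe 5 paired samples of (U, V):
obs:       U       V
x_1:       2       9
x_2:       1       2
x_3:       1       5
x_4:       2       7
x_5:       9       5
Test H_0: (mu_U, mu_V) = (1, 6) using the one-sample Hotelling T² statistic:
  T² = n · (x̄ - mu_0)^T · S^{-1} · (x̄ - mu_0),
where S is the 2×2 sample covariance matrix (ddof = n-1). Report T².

Step 1 — sample mean vector:
  mean(U) = (2 + 1 + 1 + 2 + 9) / 5 = 15/5 = 3
  mean(V) = (9 + 2 + 5 + 7 + 5) / 5 = 28/5 = 5.6
  x̄ = (3, 5.6),  deviation x̄ - mu_0 = (3, 5.6) - (1, 6) = (2, -0.4).

Step 2 — sample covariance matrix, S[i,j] = (1/(n-1)) · Σ_k (x_{k,i} - mean_i) · (x_{k,j} - mean_j), divisor n-1 = 4:
  S[U,U] = ((-1)·(-1) + (-2)·(-2) + (-2)·(-2) + (-1)·(-1) + (6)·(6)) / 4 = 46/4 = 11.5
  S[U,V] = ((-1)·(3.4) + (-2)·(-3.6) + (-2)·(-0.6) + (-1)·(1.4) + (6)·(-0.6)) / 4 = 0/4 = 0
  S[V,V] = ((3.4)·(3.4) + (-3.6)·(-3.6) + (-0.6)·(-0.6) + (1.4)·(1.4) + (-0.6)·(-0.6)) / 4 = 27.2/4 = 6.8
  S = [[11.5, 0],
 [0, 6.8]].

Step 3 — invert S. det(S) = 11.5·6.8 - (0)² = 78.2.
  S^{-1} = (1/det) · [[d, -b], [-b, a]] = [[0.087, 0],
 [0, 0.1471]].

Step 4 — quadratic form (x̄ - mu_0)^T · S^{-1} · (x̄ - mu_0):
  S^{-1} · (x̄ - mu_0) = (0.1739, -0.0588),
  (x̄ - mu_0)^T · [...] = (2)·(0.1739) + (-0.4)·(-0.0588) = 0.3714.

Step 5 — scale by n: T² = 5 · 0.3714 = 1.8568.

T² ≈ 1.8568


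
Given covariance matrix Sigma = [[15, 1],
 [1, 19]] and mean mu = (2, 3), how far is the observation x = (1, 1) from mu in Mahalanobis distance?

Step 1 — centre the observation: (x - mu) = (-1, -2).

Step 2 — invert Sigma. det(Sigma) = 15·19 - (1)² = 284.
  Sigma^{-1} = (1/det) · [[d, -b], [-b, a]] = [[0.0669, -0.0035],
 [-0.0035, 0.0528]].

Step 3 — form the quadratic (x - mu)^T · Sigma^{-1} · (x - mu):
  Sigma^{-1} · (x - mu) = (-0.0599, -0.1021).
  (x - mu)^T · [Sigma^{-1} · (x - mu)] = (-1)·(-0.0599) + (-2)·(-0.1021) = 0.2641.

Step 4 — take square root: d = √(0.2641) ≈ 0.5139.

d(x, mu) = √(0.2641) ≈ 0.5139


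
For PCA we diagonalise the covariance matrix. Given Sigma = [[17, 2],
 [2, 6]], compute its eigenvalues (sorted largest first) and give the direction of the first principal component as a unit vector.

Step 1 — characteristic polynomial of 2×2 Sigma:
  det(Sigma - λI) = λ² - trace · λ + det = 0.
  trace = 17 + 6 = 23, det = 17·6 - (2)² = 98.
Step 2 — discriminant:
  Δ = trace² - 4·det = 529 - 392 = 137.
Step 3 — eigenvalues:
  λ = (trace ± √Δ)/2 = (23 ± 11.7047)/2,
  λ_1 = 17.3523,  λ_2 = 5.6477.

Step 4 — unit eigenvector for λ_1: solve (Sigma - λ_1 I)v = 0. First row:
  (17 - 17.3523)·v_x + (2)·v_y = 0, i.e. (-0.3523)·v_x + (2)·v_y = 0,
  so v ∝ (b, λ_1 - a) = (2, 0.3523) = u.
  ||u|| = √((2)² + (0.3523)²) = √(4.1242) ≈ 2.0308,
  v_1 = u/||u|| ≈ (0.9848, 0.1735) (||v_1|| = 1).

λ_1 = 17.3523,  λ_2 = 5.6477;  v_1 ≈ (0.9848, 0.1735)


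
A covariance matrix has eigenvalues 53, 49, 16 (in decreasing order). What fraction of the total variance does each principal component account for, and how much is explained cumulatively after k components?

Step 1 — total variance = trace(Sigma) = Σ λ_i = 53 + 49 + 16 = 118.

Step 2 — fraction explained by component i = λ_i / Σ λ:
  PC1: 53/118 = 0.4492
  PC2: 49/118 = 0.4153
  PC3: 16/118 = 0.1356

Step 3 — cumulative fraction after k components = (λ_1 + ... + λ_k) / Σ λ:
  k = 1: 53/118 = 0.4492
  k = 2: (53 + 49)/118 = 102/118 = 0.8644
  k = 3: (53 + 49 + 16)/118 = 118/118 = 1

Summary (fraction, with percent):

explained: PC1 0.4492 (44.92%), PC2 0.4153 (41.53%), PC3 0.1356 (13.56%);  cumulative: 0.4492, 0.8644, 1


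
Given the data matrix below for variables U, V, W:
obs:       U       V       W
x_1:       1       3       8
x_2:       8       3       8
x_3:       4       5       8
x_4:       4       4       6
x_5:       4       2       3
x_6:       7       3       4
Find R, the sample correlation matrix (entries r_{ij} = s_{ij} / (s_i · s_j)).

Step 1 — column means:
  mean(U) = (1 + 8 + 4 + 4 + 4 + 7) / 6 = 28/6 = 4.6667
  mean(V) = (3 + 3 + 5 + 4 + 2 + 3) / 6 = 20/6 = 3.3333
  mean(W) = (8 + 8 + 8 + 6 + 3 + 4) / 6 = 37/6 = 6.1667

Step 2 — sample variances and covariances s[i,j] = (1/(n-1)) · Σ_k (x_{k,i} - mean_i) · (x_{k,j} - mean_j), with n-1 = 5:
  s[U,U] = ((-3.6667)·(-3.6667) + (3.3333)·(3.3333) + (-0.6667)·(-0.6667) + (-0.6667)·(-0.6667) + (-0.6667)·(-0.6667) + (2.3333)·(2.3333)) / 5 = 31.3333/5 = 6.2667
  s[U,V] = ((-3.6667)·(-0.3333) + (3.3333)·(-0.3333) + (-0.6667)·(1.6667) + (-0.6667)·(0.6667) + (-0.6667)·(-1.3333) + (2.3333)·(-0.3333)) / 5 = -1.3333/5 = -0.2667
  s[U,W] = ((-3.6667)·(1.8333) + (3.3333)·(1.8333) + (-0.6667)·(1.8333) + (-0.6667)·(-0.1667) + (-0.6667)·(-3.1667) + (2.3333)·(-2.1667)) / 5 = -4.6667/5 = -0.9333
  s[V,V] = ((-0.3333)·(-0.3333) + (-0.3333)·(-0.3333) + (1.6667)·(1.6667) + (0.6667)·(0.6667) + (-1.3333)·(-1.3333) + (-0.3333)·(-0.3333)) / 5 = 5.3333/5 = 1.0667
  s[V,W] = ((-0.3333)·(1.8333) + (-0.3333)·(1.8333) + (1.6667)·(1.8333) + (0.6667)·(-0.1667) + (-1.3333)·(-3.1667) + (-0.3333)·(-2.1667)) / 5 = 6.6667/5 = 1.3333
  s[W,W] = ((1.8333)·(1.8333) + (1.8333)·(1.8333) + (1.8333)·(1.8333) + (-0.1667)·(-0.1667) + (-3.1667)·(-3.1667) + (-2.1667)·(-2.1667)) / 5 = 24.8333/5 = 4.9667
  Sample standard deviations s_i = √(s[i,i]):
  s(U) = √(6.2667) = 2.5033
  s(V) = √(1.0667) = 1.0328
  s(W) = √(4.9667) = 2.2286

Step 3 — r_{ij} = s_{ij} / (s_i · s_j):
  r[U,U] = 1 (diagonal).
  r[U,V] = -0.2667 / (2.5033 · 1.0328) = -0.2667 / 2.5854 = -0.1031
  r[U,W] = -0.9333 / (2.5033 · 2.2286) = -0.9333 / 5.5789 = -0.1673
  r[V,V] = 1 (diagonal).
  r[V,W] = 1.3333 / (1.0328 · 2.2286) = 1.3333 / 2.3017 = 0.5793
  r[W,W] = 1 (diagonal).

R is symmetric with unit diagonal. Assembling:

R = [[1, -0.1031, -0.1673],
 [-0.1031, 1, 0.5793],
 [-0.1673, 0.5793, 1]]


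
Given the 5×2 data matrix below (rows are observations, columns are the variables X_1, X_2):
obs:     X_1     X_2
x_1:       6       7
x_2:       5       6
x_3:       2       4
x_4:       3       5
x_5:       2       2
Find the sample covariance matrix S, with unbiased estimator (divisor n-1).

Step 1 — column means:
  mean(X_1) = (6 + 5 + 2 + 3 + 2) / 5 = 18/5 = 3.6
  mean(X_2) = (7 + 6 + 4 + 5 + 2) / 5 = 24/5 = 4.8

Step 2 — sample covariance S[i,j] = (1/(n-1)) · Σ_k (x_{k,i} - mean_i) · (x_{k,j} - mean_j), with n-1 = 4.
  S[X_1,X_1] = ((2.4)·(2.4) + (1.4)·(1.4) + (-1.6)·(-1.6) + (-0.6)·(-0.6) + (-1.6)·(-1.6)) / 4 = 13.2/4 = 3.3
  S[X_1,X_2] = ((2.4)·(2.2) + (1.4)·(1.2) + (-1.6)·(-0.8) + (-0.6)·(0.2) + (-1.6)·(-2.8)) / 4 = 12.6/4 = 3.15
  S[X_2,X_2] = ((2.2)·(2.2) + (1.2)·(1.2) + (-0.8)·(-0.8) + (0.2)·(0.2) + (-2.8)·(-2.8)) / 4 = 14.8/4 = 3.7

S is symmetric (S[j,i] = S[i,j]). Assembling:

S = [[3.3, 3.15],
 [3.15, 3.7]]


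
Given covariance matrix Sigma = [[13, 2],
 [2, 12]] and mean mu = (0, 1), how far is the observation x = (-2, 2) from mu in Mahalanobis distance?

Step 1 — centre the observation: (x - mu) = (-2, 1).

Step 2 — invert Sigma. det(Sigma) = 13·12 - (2)² = 152.
  Sigma^{-1} = (1/det) · [[d, -b], [-b, a]] = [[0.0789, -0.0132],
 [-0.0132, 0.0855]].

Step 3 — form the quadratic (x - mu)^T · Sigma^{-1} · (x - mu):
  Sigma^{-1} · (x - mu) = (-0.1711, 0.1118).
  (x - mu)^T · [Sigma^{-1} · (x - mu)] = (-2)·(-0.1711) + (1)·(0.1118) = 0.4539.

Step 4 — take square root: d = √(0.4539) ≈ 0.6738.

d(x, mu) = √(0.4539) ≈ 0.6738


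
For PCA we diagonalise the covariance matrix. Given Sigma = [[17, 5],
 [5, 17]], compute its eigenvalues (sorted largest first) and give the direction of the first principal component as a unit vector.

Step 1 — characteristic polynomial of 2×2 Sigma:
  det(Sigma - λI) = λ² - trace · λ + det = 0.
  trace = 17 + 17 = 34, det = 17·17 - (5)² = 264.
Step 2 — discriminant:
  Δ = trace² - 4·det = 1156 - 1056 = 100.
Step 3 — eigenvalues:
  λ = (trace ± √Δ)/2 = (34 ± 10)/2,
  λ_1 = 22,  λ_2 = 12.

Step 4 — unit eigenvector for λ_1: solve (Sigma - λ_1 I)v = 0. First row:
  (17 - 22)·v_x + (5)·v_y = 0, i.e. (-5)·v_x + (5)·v_y = 0,
  so v ∝ (b, λ_1 - a) = (5, 5) = u.
  ||u|| = √((5)² + (5)²) = √(50) ≈ 7.0711,
  v_1 = u/||u|| ≈ (0.7071, 0.7071) (||v_1|| = 1).

λ_1 = 22,  λ_2 = 12;  v_1 ≈ (0.7071, 0.7071)


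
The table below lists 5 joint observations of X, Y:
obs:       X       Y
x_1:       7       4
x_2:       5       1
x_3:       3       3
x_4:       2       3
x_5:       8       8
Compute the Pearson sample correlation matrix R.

Step 1 — column means:
  mean(X) = (7 + 5 + 3 + 2 + 8) / 5 = 25/5 = 5
  mean(Y) = (4 + 1 + 3 + 3 + 8) / 5 = 19/5 = 3.8

Step 2 — sample variances and covariances s[i,j] = (1/(n-1)) · Σ_k (x_{k,i} - mean_i) · (x_{k,j} - mean_j), with n-1 = 4:
  s[X,X] = ((2)·(2) + (0)·(0) + (-2)·(-2) + (-3)·(-3) + (3)·(3)) / 4 = 26/4 = 6.5
  s[X,Y] = ((2)·(0.2) + (0)·(-2.8) + (-2)·(-0.8) + (-3)·(-0.8) + (3)·(4.2)) / 4 = 17/4 = 4.25
  s[Y,Y] = ((0.2)·(0.2) + (-2.8)·(-2.8) + (-0.8)·(-0.8) + (-0.8)·(-0.8) + (4.2)·(4.2)) / 4 = 26.8/4 = 6.7
  Sample standard deviations s_i = √(s[i,i]):
  s(X) = √(6.5) = 2.5495
  s(Y) = √(6.7) = 2.5884

Step 3 — r_{ij} = s_{ij} / (s_i · s_j):
  r[X,X] = 1 (diagonal).
  r[X,Y] = 4.25 / (2.5495 · 2.5884) = 4.25 / 6.5992 = 0.644
  r[Y,Y] = 1 (diagonal).

R is symmetric with unit diagonal. Assembling:

R = [[1, 0.644],
 [0.644, 1]]


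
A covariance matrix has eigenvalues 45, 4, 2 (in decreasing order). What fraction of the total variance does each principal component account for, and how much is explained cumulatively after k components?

Step 1 — total variance = trace(Sigma) = Σ λ_i = 45 + 4 + 2 = 51.

Step 2 — fraction explained by component i = λ_i / Σ λ:
  PC1: 45/51 = 0.8824
  PC2: 4/51 = 0.0784
  PC3: 2/51 = 0.0392

Step 3 — cumulative fraction after k components = (λ_1 + ... + λ_k) / Σ λ:
  k = 1: 45/51 = 0.8824
  k = 2: (45 + 4)/51 = 49/51 = 0.9608
  k = 3: (45 + 4 + 2)/51 = 51/51 = 1

Summary (fraction, with percent):

explained: PC1 0.8824 (88.24%), PC2 0.0784 (7.84%), PC3 0.0392 (3.92%);  cumulative: 0.8824, 0.9608, 1


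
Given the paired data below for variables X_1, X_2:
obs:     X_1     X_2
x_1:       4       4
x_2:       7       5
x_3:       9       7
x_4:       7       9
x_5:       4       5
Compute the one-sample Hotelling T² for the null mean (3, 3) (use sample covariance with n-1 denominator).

Step 1 — sample mean vector:
  mean(X_1) = (4 + 7 + 9 + 7 + 4) / 5 = 31/5 = 6.2
  mean(X_2) = (4 + 5 + 7 + 9 + 5) / 5 = 30/5 = 6
  x̄ = (6.2, 6),  deviation x̄ - mu_0 = (6.2, 6) - (3, 3) = (3.2, 3).

Step 2 — sample covariance matrix, S[i,j] = (1/(n-1)) · Σ_k (x_{k,i} - mean_i) · (x_{k,j} - mean_j), divisor n-1 = 4:
  S[X_1,X_1] = ((-2.2)·(-2.2) + (0.8)·(0.8) + (2.8)·(2.8) + (0.8)·(0.8) + (-2.2)·(-2.2)) / 4 = 18.8/4 = 4.7
  S[X_1,X_2] = ((-2.2)·(-2) + (0.8)·(-1) + (2.8)·(1) + (0.8)·(3) + (-2.2)·(-1)) / 4 = 11/4 = 2.75
  S[X_2,X_2] = ((-2)·(-2) + (-1)·(-1) + (1)·(1) + (3)·(3) + (-1)·(-1)) / 4 = 16/4 = 4
  S = [[4.7, 2.75],
 [2.75, 4]].

Step 3 — invert S. det(S) = 4.7·4 - (2.75)² = 11.2375.
  S^{-1} = (1/det) · [[d, -b], [-b, a]] = [[0.356, -0.2447],
 [-0.2447, 0.4182]].

Step 4 — quadratic form (x̄ - mu_0)^T · S^{-1} · (x̄ - mu_0):
  S^{-1} · (x̄ - mu_0) = (0.4049, 0.4716),
  (x̄ - mu_0)^T · [...] = (3.2)·(0.4049) + (3)·(0.4716) = 2.7106.

Step 5 — scale by n: T² = 5 · 2.7106 = 13.5528.

T² ≈ 13.5528


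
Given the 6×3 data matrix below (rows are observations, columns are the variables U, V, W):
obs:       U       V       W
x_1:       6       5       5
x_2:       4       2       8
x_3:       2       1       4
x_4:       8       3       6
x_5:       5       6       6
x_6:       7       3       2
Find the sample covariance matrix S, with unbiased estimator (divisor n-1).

Step 1 — column means:
  mean(U) = (6 + 4 + 2 + 8 + 5 + 7) / 6 = 32/6 = 5.3333
  mean(V) = (5 + 2 + 1 + 3 + 6 + 3) / 6 = 20/6 = 3.3333
  mean(W) = (5 + 8 + 4 + 6 + 6 + 2) / 6 = 31/6 = 5.1667

Step 2 — sample covariance S[i,j] = (1/(n-1)) · Σ_k (x_{k,i} - mean_i) · (x_{k,j} - mean_j), with n-1 = 5.
  S[U,U] = ((0.6667)·(0.6667) + (-1.3333)·(-1.3333) + (-3.3333)·(-3.3333) + (2.6667)·(2.6667) + (-0.3333)·(-0.3333) + (1.6667)·(1.6667)) / 5 = 23.3333/5 = 4.6667
  S[U,V] = ((0.6667)·(1.6667) + (-1.3333)·(-1.3333) + (-3.3333)·(-2.3333) + (2.6667)·(-0.3333) + (-0.3333)·(2.6667) + (1.6667)·(-0.3333)) / 5 = 8.3333/5 = 1.6667
  S[U,W] = ((0.6667)·(-0.1667) + (-1.3333)·(2.8333) + (-3.3333)·(-1.1667) + (2.6667)·(0.8333) + (-0.3333)·(0.8333) + (1.6667)·(-3.1667)) / 5 = -3.3333/5 = -0.6667
  S[V,V] = ((1.6667)·(1.6667) + (-1.3333)·(-1.3333) + (-2.3333)·(-2.3333) + (-0.3333)·(-0.3333) + (2.6667)·(2.6667) + (-0.3333)·(-0.3333)) / 5 = 17.3333/5 = 3.4667
  S[V,W] = ((1.6667)·(-0.1667) + (-1.3333)·(2.8333) + (-2.3333)·(-1.1667) + (-0.3333)·(0.8333) + (2.6667)·(0.8333) + (-0.3333)·(-3.1667)) / 5 = 1.6667/5 = 0.3333
  S[W,W] = ((-0.1667)·(-0.1667) + (2.8333)·(2.8333) + (-1.1667)·(-1.1667) + (0.8333)·(0.8333) + (0.8333)·(0.8333) + (-3.1667)·(-3.1667)) / 5 = 20.8333/5 = 4.1667

S is symmetric (S[j,i] = S[i,j]). Assembling:

S = [[4.6667, 1.6667, -0.6667],
 [1.6667, 3.4667, 0.3333],
 [-0.6667, 0.3333, 4.1667]]


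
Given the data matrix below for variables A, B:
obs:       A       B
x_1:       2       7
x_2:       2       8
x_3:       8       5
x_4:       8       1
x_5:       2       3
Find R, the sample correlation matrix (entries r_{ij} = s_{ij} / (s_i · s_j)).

Step 1 — column means:
  mean(A) = (2 + 2 + 8 + 8 + 2) / 5 = 22/5 = 4.4
  mean(B) = (7 + 8 + 5 + 1 + 3) / 5 = 24/5 = 4.8

Step 2 — sample variances and covariances s[i,j] = (1/(n-1)) · Σ_k (x_{k,i} - mean_i) · (x_{k,j} - mean_j), with n-1 = 4:
  s[A,A] = ((-2.4)·(-2.4) + (-2.4)·(-2.4) + (3.6)·(3.6) + (3.6)·(3.6) + (-2.4)·(-2.4)) / 4 = 43.2/4 = 10.8
  s[A,B] = ((-2.4)·(2.2) + (-2.4)·(3.2) + (3.6)·(0.2) + (3.6)·(-3.8) + (-2.4)·(-1.8)) / 4 = -21.6/4 = -5.4
  s[B,B] = ((2.2)·(2.2) + (3.2)·(3.2) + (0.2)·(0.2) + (-3.8)·(-3.8) + (-1.8)·(-1.8)) / 4 = 32.8/4 = 8.2
  Sample standard deviations s_i = √(s[i,i]):
  s(A) = √(10.8) = 3.2863
  s(B) = √(8.2) = 2.8636

Step 3 — r_{ij} = s_{ij} / (s_i · s_j):
  r[A,A] = 1 (diagonal).
  r[A,B] = -5.4 / (3.2863 · 2.8636) = -5.4 / 9.4106 = -0.5738
  r[B,B] = 1 (diagonal).

R is symmetric with unit diagonal. Assembling:

R = [[1, -0.5738],
 [-0.5738, 1]]
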